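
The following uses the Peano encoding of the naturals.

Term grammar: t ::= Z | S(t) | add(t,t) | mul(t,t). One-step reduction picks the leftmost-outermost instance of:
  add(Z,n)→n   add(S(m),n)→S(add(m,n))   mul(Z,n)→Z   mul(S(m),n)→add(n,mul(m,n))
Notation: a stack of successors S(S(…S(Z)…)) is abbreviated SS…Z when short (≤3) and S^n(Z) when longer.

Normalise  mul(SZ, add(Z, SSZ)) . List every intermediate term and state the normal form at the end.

Answer: normal form = SSZ  (in 6 steps)

Reduction:
  start: mul(SZ, add(Z, SSZ))
  →1  add(add(Z, SSZ), mul(Z, add(Z, SSZ)))
  →2  add(SSZ, mul(Z, add(Z, SSZ)))
  →3  S(add(SZ, mul(Z, add(Z, SSZ))))
  →4  S(S(add(Z, mul(Z, add(Z, SSZ)))))
  →5  S(S(mul(Z, add(Z, SSZ))))
  →6  SSZ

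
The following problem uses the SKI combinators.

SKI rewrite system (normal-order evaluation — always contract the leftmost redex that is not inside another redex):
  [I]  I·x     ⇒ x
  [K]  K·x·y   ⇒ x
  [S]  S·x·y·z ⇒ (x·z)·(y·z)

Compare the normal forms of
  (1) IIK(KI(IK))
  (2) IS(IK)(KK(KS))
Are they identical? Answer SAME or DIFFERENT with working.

Term A:
  start: IIK(KI(IK))
  step 1: IK(KI(IK))
  step 2: K(KI(IK))
  step 3: KI

Term B:
  start: IS(IK)(KK(KS))
  step 1: S(IK)(KK(KS))
  step 2: SK(KK(KS))
  step 3: SKK

Answer: DIFFERENT — A ⇓ KI, B ⇓ SKK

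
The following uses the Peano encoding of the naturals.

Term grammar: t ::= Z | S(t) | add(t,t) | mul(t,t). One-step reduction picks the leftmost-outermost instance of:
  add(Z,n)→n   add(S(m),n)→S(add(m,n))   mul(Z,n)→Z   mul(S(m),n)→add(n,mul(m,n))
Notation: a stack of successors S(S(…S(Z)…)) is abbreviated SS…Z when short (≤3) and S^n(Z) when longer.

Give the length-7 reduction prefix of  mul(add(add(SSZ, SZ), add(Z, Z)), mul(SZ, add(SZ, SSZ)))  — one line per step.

Answer: after 7 steps: S(add(add(add(Z, SSZ), mul(Z, add(SZ, SSZ))), mul(add(add(SZ, SZ), add(Z, Z)), mul(SZ, add(SZ, SSZ)))))

Derivation:
  start: mul(add(add(SSZ, SZ), add(Z, Z)), mul(SZ, add(SZ, SSZ)))
  step 1: mul(add(S(add(SZ, SZ)), add(Z, Z)), mul(SZ, add(SZ, SSZ)))
  step 2: mul(S(add(add(SZ, SZ), add(Z, Z))), mul(SZ, add(SZ, SSZ)))
  step 3: add(mul(SZ, add(SZ, SSZ)), mul(add(add(SZ, SZ), add(Z, Z)), mul(SZ, add(SZ, SSZ))))
  step 4: add(add(add(SZ, SSZ), mul(Z, add(SZ, SSZ))), mul(add(add(SZ, SZ), add(Z, Z)), mul(SZ, add(SZ, SSZ))))
  step 5: add(add(S(add(Z, SSZ)), mul(Z, add(SZ, SSZ))), mul(add(add(SZ, SZ), add(Z, Z)), mul(SZ, add(SZ, SSZ))))
  step 6: add(S(add(add(Z, SSZ), mul(Z, add(SZ, SSZ)))), mul(add(add(SZ, SZ), add(Z, Z)), mul(SZ, add(SZ, SSZ))))
  step 7: S(add(add(add(Z, SSZ), mul(Z, add(SZ, SSZ))), mul(add(add(SZ, SZ), add(Z, Z)), mul(SZ, add(SZ, SSZ)))))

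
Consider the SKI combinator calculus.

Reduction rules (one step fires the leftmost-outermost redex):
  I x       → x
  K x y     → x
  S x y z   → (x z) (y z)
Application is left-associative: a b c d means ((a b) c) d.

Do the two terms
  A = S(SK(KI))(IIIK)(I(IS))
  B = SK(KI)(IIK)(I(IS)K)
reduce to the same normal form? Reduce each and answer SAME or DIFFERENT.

Answer: DIFFERENT — A ⇓ S(KS), B ⇓ K(SK)

Working:
Term A:
  start: S(SK(KI))(IIIK)(I(IS))
  step 1: SK(KI)(I(IS))(IIIK(I(IS)))
  step 2: K(I(IS))(KI(I(IS)))(IIIK(I(IS)))
  step 3: I(IS)(IIIK(I(IS)))
  step 4: IS(IIIK(I(IS)))
  step 5: S(IIIK(I(IS)))
  step 6: S(IIK(I(IS)))
  step 7: S(IK(I(IS)))
  step 8: S(K(I(IS)))
  step 9: S(K(IS))
  step 10: S(KS)

Term B:
  start: SK(KI)(IIK)(I(IS)K)
  step 1: K(IIK)(KI(IIK))(I(IS)K)
  step 2: IIK(I(IS)K)
  step 3: IK(I(IS)K)
  step 4: K(I(IS)K)
  step 5: K(ISK)
  step 6: K(SK)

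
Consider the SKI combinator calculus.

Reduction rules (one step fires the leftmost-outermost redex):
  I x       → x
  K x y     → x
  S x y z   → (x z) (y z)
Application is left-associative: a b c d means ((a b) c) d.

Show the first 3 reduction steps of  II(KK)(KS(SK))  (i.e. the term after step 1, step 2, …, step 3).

  start: II(KK)(KS(SK))
  [1] I(KK)(KS(SK))
  [2] KK(KS(SK))
  [3] K

Answer: after 3 steps: K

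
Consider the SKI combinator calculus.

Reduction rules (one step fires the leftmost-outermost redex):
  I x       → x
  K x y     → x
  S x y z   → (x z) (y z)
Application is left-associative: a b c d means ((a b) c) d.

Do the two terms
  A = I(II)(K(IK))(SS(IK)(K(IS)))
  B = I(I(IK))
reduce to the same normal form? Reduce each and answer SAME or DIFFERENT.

Answer: SAME — A ⇓ K, B ⇓ K

Working:
Term A:
  start: I(II)(K(IK))(SS(IK)(K(IS)))
  step 1: II(K(IK))(SS(IK)(K(IS)))
  step 2: I(K(IK))(SS(IK)(K(IS)))
  step 3: K(IK)(SS(IK)(K(IS)))
  step 4: IK
  step 5: K

Term B:
  start: I(I(IK))
  step 1: I(IK)
  step 2: IK
  step 3: K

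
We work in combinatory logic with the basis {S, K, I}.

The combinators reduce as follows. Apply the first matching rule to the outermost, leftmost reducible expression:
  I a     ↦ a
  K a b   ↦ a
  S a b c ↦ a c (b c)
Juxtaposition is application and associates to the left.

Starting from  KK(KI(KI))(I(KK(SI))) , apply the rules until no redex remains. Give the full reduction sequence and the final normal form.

Answer: normal form = KK  (in 3 steps)

Working:
  start: KK(KI(KI))(I(KK(SI)))
  step 1: K(I(KK(SI)))
  step 2: K(KK(SI))
  step 3: KK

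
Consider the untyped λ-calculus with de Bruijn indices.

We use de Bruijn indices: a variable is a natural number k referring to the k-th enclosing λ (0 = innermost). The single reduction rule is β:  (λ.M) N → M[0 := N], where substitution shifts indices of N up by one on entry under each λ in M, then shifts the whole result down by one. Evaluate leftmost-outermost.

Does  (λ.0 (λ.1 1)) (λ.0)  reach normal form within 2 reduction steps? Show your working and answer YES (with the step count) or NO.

  start: (λ.0 (λ.1 1)) (λ.0)
  [1] (λ.0) (λ.(λ.0) (λ.0))
  [2] λ.(λ.0) (λ.0)

Answer: NO — after 2 steps the term is λ.(λ.0) (λ.0), not yet normal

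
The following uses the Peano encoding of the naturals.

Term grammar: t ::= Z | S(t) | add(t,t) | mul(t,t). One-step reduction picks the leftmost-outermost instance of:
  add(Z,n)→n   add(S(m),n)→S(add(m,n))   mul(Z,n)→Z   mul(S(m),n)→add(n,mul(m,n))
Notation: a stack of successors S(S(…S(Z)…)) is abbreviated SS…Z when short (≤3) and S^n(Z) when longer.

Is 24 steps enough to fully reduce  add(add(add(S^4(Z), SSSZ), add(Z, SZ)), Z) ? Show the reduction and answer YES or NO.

Answer: YES — reaches normal form S^8(Z) in 23 ≤ 24 steps

Reduction:
  start: add(add(add(S^4(Z), SSSZ), add(Z, SZ)), Z)
  [1] add(add(S(add(SSSZ, SSSZ)), add(Z, SZ)), Z)
  [2] add(S(add(add(SSSZ, SSSZ), add(Z, SZ))), Z)
  [3] S(add(add(add(SSSZ, SSSZ), add(Z, SZ)), Z))
  [4] S(add(add(S(add(SSZ, SSSZ)), add(Z, SZ)), Z))
  [5] S(add(S(add(add(SSZ, SSSZ), add(Z, SZ))), Z))
  [6] S(S(add(add(add(SSZ, SSSZ), add(Z, SZ)), Z)))
  [7] S(S(add(add(S(add(SZ, SSSZ)), add(Z, SZ)), Z)))
  [8] S(S(add(S(add(add(SZ, SSSZ), add(Z, SZ))), Z)))
  [9] S(S(S(add(add(add(SZ, SSSZ), add(Z, SZ)), Z))))
  [10] S(S(S(add(add(S(add(Z, SSSZ)), add(Z, SZ)), Z))))
  [11] S(S(S(add(S(add(add(Z, SSSZ), add(Z, SZ))), Z))))
  [12] S(S(S(S(add(add(add(Z, SSSZ), add(Z, SZ)), Z)))))
  [13] S(S(S(S(add(add(SSSZ, add(Z, SZ)), Z)))))
  [14] S(S(S(S(add(S(add(SSZ, add(Z, SZ))), Z)))))
  [15] S(S(S(S(S(add(add(SSZ, add(Z, SZ)), Z))))))
  [16] S(S(S(S(S(add(S(add(SZ, add(Z, SZ))), Z))))))
  [17] S(S(S(S(S(S(add(add(SZ, add(Z, SZ)), Z)))))))
  [18] S(S(S(S(S(S(add(S(add(Z, add(Z, SZ))), Z)))))))
  [19] S(S(S(S(S(S(S(add(add(Z, add(Z, SZ)), Z))))))))
  [20] S(S(S(S(S(S(S(add(add(Z, SZ), Z))))))))
  [21] S(S(S(S(S(S(S(add(SZ, Z))))))))
  [22] S(S(S(S(S(S(S(S(add(Z, Z)))))))))
  [23] S^8(Z)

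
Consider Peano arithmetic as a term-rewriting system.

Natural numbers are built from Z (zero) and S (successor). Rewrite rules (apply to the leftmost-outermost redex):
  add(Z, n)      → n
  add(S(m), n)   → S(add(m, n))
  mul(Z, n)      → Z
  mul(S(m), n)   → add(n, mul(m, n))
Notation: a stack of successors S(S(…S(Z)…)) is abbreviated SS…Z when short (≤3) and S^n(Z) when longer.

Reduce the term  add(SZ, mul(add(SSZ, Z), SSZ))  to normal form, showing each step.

Answer: normal form = S^5(Z)  (in 14 steps)

Working:
  start: add(SZ, mul(add(SSZ, Z), SSZ))
  →1  S(add(Z, mul(add(SSZ, Z), SSZ)))
  →2  S(mul(add(SSZ, Z), SSZ))
  →3  S(mul(S(add(SZ, Z)), SSZ))
  →4  S(add(SSZ, mul(add(SZ, Z), SSZ)))
  →5  S(S(add(SZ, mul(add(SZ, Z), SSZ))))
  →6  S(S(S(add(Z, mul(add(SZ, Z), SSZ)))))
  →7  S(S(S(mul(add(SZ, Z), SSZ))))
  →8  S(S(S(mul(S(add(Z, Z)), SSZ))))
  →9  S(S(S(add(SSZ, mul(add(Z, Z), SSZ)))))
  →10  S(S(S(S(add(SZ, mul(add(Z, Z), SSZ))))))
  →11  S(S(S(S(S(add(Z, mul(add(Z, Z), SSZ)))))))
  →12  S(S(S(S(S(mul(add(Z, Z), SSZ))))))
  →13  S(S(S(S(S(mul(Z, SSZ))))))
  →14  S^5(Z)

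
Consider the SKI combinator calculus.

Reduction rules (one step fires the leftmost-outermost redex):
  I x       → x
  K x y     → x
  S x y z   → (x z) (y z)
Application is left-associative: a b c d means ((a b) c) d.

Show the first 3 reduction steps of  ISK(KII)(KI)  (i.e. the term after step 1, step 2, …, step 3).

Answer: after 3 steps: KI

Derivation:
  start: ISK(KII)(KI)
  [1] SK(KII)(KI)
  [2] K(KI)(KII(KI))
  [3] KI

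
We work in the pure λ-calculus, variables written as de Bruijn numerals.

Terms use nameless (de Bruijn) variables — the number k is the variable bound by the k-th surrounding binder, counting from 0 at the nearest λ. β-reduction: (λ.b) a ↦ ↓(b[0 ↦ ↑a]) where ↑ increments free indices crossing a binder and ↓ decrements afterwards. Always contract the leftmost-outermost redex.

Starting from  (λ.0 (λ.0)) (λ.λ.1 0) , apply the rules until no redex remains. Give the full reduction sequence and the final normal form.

  start: (λ.0 (λ.0)) (λ.λ.1 0)
  [1] (λ.λ.1 0) (λ.0)
  [2] λ.(λ.0) 0
  [3] λ.0

Answer: normal form = λ.0  (in 3 steps)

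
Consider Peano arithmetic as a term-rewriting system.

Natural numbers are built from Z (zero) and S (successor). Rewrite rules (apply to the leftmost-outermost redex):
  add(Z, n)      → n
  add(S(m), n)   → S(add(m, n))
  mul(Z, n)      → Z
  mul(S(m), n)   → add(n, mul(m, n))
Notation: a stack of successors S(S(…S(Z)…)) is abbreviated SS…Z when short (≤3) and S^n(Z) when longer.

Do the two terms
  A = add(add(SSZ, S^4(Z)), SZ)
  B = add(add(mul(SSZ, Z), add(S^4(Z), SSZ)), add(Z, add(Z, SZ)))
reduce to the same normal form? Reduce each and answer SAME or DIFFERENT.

Term A:
  start: add(add(SSZ, S^4(Z)), SZ)
  [1] add(S(add(SZ, S^4(Z))), SZ)
  [2] S(add(add(SZ, S^4(Z)), SZ))
  [3] S(add(S(add(Z, S^4(Z))), SZ))
  [4] S(S(add(add(Z, S^4(Z)), SZ)))
  [5] S(S(add(S^4(Z), SZ)))
  [6] S(S(S(add(SSSZ, SZ))))
  [7] S(S(S(S(add(SSZ, SZ)))))
  [8] S(S(S(S(S(add(SZ, SZ))))))
  [9] S(S(S(S(S(S(add(Z, SZ)))))))
  [10] S^7(Z)

Term B:
  start: add(add(mul(SSZ, Z), add(S^4(Z), SSZ)), add(Z, add(Z, SZ)))
  [1] add(add(add(Z, mul(SZ, Z)), add(S^4(Z), SSZ)), add(Z, add(Z, SZ)))
  [2] add(add(mul(SZ, Z), add(S^4(Z), SSZ)), add(Z, add(Z, SZ)))
  [3] add(add(add(Z, mul(Z, Z)), add(S^4(Z), SSZ)), add(Z, add(Z, SZ)))
  [4] add(add(mul(Z, Z), add(S^4(Z), SSZ)), add(Z, add(Z, SZ)))
  [5] add(add(Z, add(S^4(Z), SSZ)), add(Z, add(Z, SZ)))
  [6] add(add(S^4(Z), SSZ), add(Z, add(Z, SZ)))
  [7] add(S(add(SSSZ, SSZ)), add(Z, add(Z, SZ)))
  [8] S(add(add(SSSZ, SSZ), add(Z, add(Z, SZ))))
  [9] S(add(S(add(SSZ, SSZ)), add(Z, add(Z, SZ))))
  [10] S(S(add(add(SSZ, SSZ), add(Z, add(Z, SZ)))))
  [11] S(S(add(S(add(SZ, SSZ)), add(Z, add(Z, SZ)))))
  [12] S(S(S(add(add(SZ, SSZ), add(Z, add(Z, SZ))))))
  [13] S(S(S(add(S(add(Z, SSZ)), add(Z, add(Z, SZ))))))
  [14] S(S(S(S(add(add(Z, SSZ), add(Z, add(Z, SZ)))))))
  [15] S(S(S(S(add(SSZ, add(Z, add(Z, SZ)))))))
  [16] S(S(S(S(S(add(SZ, add(Z, add(Z, SZ))))))))
  [17] S(S(S(S(S(S(add(Z, add(Z, add(Z, SZ)))))))))
  [18] S(S(S(S(S(S(add(Z, add(Z, SZ))))))))
  [19] S(S(S(S(S(S(add(Z, SZ)))))))
  [20] S^7(Z)

Answer: SAME — A ⇓ S^7(Z), B ⇓ S^7(Z)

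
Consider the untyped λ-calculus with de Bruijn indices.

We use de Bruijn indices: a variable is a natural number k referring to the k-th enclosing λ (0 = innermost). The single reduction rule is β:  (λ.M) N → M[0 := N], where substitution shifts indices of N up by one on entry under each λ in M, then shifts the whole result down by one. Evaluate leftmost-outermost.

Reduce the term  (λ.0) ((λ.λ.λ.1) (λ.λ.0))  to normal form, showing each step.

  start: (λ.0) ((λ.λ.λ.1) (λ.λ.0))
  →1  (λ.λ.λ.1) (λ.λ.0)
  →2  λ.λ.1

Answer: normal form = λ.λ.1  (in 2 steps)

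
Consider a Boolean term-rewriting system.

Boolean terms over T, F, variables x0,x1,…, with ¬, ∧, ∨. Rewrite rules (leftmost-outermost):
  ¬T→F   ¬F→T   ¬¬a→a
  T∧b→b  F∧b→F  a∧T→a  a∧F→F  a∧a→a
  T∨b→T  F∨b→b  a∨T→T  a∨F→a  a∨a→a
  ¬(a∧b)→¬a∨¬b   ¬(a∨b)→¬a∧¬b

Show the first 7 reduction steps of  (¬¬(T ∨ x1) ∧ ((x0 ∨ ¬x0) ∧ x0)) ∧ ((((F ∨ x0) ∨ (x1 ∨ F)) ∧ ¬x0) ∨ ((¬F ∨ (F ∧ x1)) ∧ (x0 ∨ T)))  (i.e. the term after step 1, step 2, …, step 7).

Answer: after 7 steps: ((x0 ∨ ¬x0) ∧ x0) ∧ (((x0 ∨ x1) ∧ ¬x0) ∨ (T ∧ (x0 ∨ T)))

Working:
  start: (¬¬(T ∨ x1) ∧ ((x0 ∨ ¬x0) ∧ x0)) ∧ ((((F ∨ x0) ∨ (x1 ∨ F)) ∧ ¬x0) ∨ ((¬F ∨ (F ∧ x1)) ∧ (x0 ∨ T)))
  step 1: ((T ∨ x1) ∧ ((x0 ∨ ¬x0) ∧ x0)) ∧ ((((F ∨ x0) ∨ (x1 ∨ F)) ∧ ¬x0) ∨ ((¬F ∨ (F ∧ x1)) ∧ (x0 ∨ T)))
  step 2: (T ∧ ((x0 ∨ ¬x0) ∧ x0)) ∧ ((((F ∨ x0) ∨ (x1 ∨ F)) ∧ ¬x0) ∨ ((¬F ∨ (F ∧ x1)) ∧ (x0 ∨ T)))
  step 3: ((x0 ∨ ¬x0) ∧ x0) ∧ ((((F ∨ x0) ∨ (x1 ∨ F)) ∧ ¬x0) ∨ ((¬F ∨ (F ∧ x1)) ∧ (x0 ∨ T)))
  step 4: ((x0 ∨ ¬x0) ∧ x0) ∧ (((x0 ∨ (x1 ∨ F)) ∧ ¬x0) ∨ ((¬F ∨ (F ∧ x1)) ∧ (x0 ∨ T)))
  step 5: ((x0 ∨ ¬x0) ∧ x0) ∧ (((x0 ∨ x1) ∧ ¬x0) ∨ ((¬F ∨ (F ∧ x1)) ∧ (x0 ∨ T)))
  step 6: ((x0 ∨ ¬x0) ∧ x0) ∧ (((x0 ∨ x1) ∧ ¬x0) ∨ ((T ∨ (F ∧ x1)) ∧ (x0 ∨ T)))
  step 7: ((x0 ∨ ¬x0) ∧ x0) ∧ (((x0 ∨ x1) ∧ ¬x0) ∨ (T ∧ (x0 ∨ T)))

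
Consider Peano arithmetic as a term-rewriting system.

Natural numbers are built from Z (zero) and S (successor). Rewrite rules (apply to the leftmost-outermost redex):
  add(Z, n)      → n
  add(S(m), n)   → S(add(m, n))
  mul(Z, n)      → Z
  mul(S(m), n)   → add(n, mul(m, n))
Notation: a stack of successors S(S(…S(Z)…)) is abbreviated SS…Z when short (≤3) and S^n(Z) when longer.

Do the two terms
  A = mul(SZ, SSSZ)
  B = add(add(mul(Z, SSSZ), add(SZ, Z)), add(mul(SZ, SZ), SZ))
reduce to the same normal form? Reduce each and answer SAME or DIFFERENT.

Term A:
  start: mul(SZ, SSSZ)
  step 1: add(SSSZ, mul(Z, SSSZ))
  step 2: S(add(SSZ, mul(Z, SSSZ)))
  step 3: S(S(add(SZ, mul(Z, SSSZ))))
  step 4: S(S(S(add(Z, mul(Z, SSSZ)))))
  step 5: S(S(S(mul(Z, SSSZ))))
  step 6: SSSZ

Term B:
  start: add(add(mul(Z, SSSZ), add(SZ, Z)), add(mul(SZ, SZ), SZ))
  step 1: add(add(Z, add(SZ, Z)), add(mul(SZ, SZ), SZ))
  step 2: add(add(SZ, Z), add(mul(SZ, SZ), SZ))
  step 3: add(S(add(Z, Z)), add(mul(SZ, SZ), SZ))
  step 4: S(add(add(Z, Z), add(mul(SZ, SZ), SZ)))
  step 5: S(add(Z, add(mul(SZ, SZ), SZ)))
  step 6: S(add(mul(SZ, SZ), SZ))
  step 7: S(add(add(SZ, mul(Z, SZ)), SZ))
  step 8: S(add(S(add(Z, mul(Z, SZ))), SZ))
  step 9: S(S(add(add(Z, mul(Z, SZ)), SZ)))
  step 10: S(S(add(mul(Z, SZ), SZ)))
  step 11: S(S(add(Z, SZ)))
  step 12: SSSZ

Answer: SAME — A ⇓ SSSZ, B ⇓ SSSZ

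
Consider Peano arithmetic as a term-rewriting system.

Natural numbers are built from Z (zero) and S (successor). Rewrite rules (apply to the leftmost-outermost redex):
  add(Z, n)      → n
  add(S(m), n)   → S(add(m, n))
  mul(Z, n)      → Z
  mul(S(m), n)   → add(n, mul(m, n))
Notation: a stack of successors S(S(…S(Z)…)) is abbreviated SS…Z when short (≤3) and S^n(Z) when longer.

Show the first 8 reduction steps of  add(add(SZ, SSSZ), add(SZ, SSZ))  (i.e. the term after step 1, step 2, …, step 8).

  start: add(add(SZ, SSSZ), add(SZ, SSZ))
  →1  add(S(add(Z, SSSZ)), add(SZ, SSZ))
  →2  S(add(add(Z, SSSZ), add(SZ, SSZ)))
  →3  S(add(SSSZ, add(SZ, SSZ)))
  →4  S(S(add(SSZ, add(SZ, SSZ))))
  →5  S(S(S(add(SZ, add(SZ, SSZ)))))
  →6  S(S(S(S(add(Z, add(SZ, SSZ))))))
  →7  S(S(S(S(add(SZ, SSZ)))))
  →8  S(S(S(S(S(add(Z, SSZ))))))

Answer: after 8 steps: S(S(S(S(S(add(Z, SSZ))))))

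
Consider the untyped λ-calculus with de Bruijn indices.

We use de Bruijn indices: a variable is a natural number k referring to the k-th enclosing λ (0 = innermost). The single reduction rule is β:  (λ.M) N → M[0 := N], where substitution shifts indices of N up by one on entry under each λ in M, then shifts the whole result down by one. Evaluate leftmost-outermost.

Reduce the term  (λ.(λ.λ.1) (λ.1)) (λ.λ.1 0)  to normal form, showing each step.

Answer: normal form = λ.λ.λ.λ.1 0  (in 2 steps)

Derivation:
  start: (λ.(λ.λ.1) (λ.1)) (λ.λ.1 0)
  [1] (λ.λ.1) (λ.λ.λ.1 0)
  [2] λ.λ.λ.λ.1 0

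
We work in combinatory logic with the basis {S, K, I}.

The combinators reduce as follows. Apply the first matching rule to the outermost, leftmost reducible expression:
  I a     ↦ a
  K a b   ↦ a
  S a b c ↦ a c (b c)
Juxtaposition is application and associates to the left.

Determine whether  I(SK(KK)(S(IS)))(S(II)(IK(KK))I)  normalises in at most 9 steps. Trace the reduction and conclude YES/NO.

  start: I(SK(KK)(S(IS)))(S(II)(IK(KK))I)
  [1] SK(KK)(S(IS))(S(II)(IK(KK))I)
  [2] K(S(IS))(KK(S(IS)))(S(II)(IK(KK))I)
  [3] S(IS)(S(II)(IK(KK))I)
  [4] SS(S(II)(IK(KK))I)
  [5] SS(III(IK(KK)I))
  [6] SS(II(IK(KK)I))
  [7] SS(I(IK(KK)I))
  [8] SS(IK(KK)I)
  [9] SS(K(KK)I)

Answer: NO — after 9 steps the term is SS(K(KK)I), not yet normal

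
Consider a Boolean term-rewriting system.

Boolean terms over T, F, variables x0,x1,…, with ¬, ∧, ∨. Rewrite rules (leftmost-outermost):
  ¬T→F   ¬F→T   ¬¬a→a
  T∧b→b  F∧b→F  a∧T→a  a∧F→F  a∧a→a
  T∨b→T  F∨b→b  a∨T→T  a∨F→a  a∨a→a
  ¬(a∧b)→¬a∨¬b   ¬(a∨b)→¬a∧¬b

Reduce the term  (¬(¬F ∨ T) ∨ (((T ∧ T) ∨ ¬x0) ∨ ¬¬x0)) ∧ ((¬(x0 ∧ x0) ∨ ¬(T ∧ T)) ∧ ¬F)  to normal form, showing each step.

  start: (¬(¬F ∨ T) ∨ (((T ∧ T) ∨ ¬x0) ∨ ¬¬x0)) ∧ ((¬(x0 ∧ x0) ∨ ¬(T ∧ T)) ∧ ¬F)
  step 1: ((¬¬F ∧ ¬T) ∨ (((T ∧ T) ∨ ¬x0) ∨ ¬¬x0)) ∧ ((¬(x0 ∧ x0) ∨ ¬(T ∧ T)) ∧ ¬F)
  step 2: ((F ∧ ¬T) ∨ (((T ∧ T) ∨ ¬x0) ∨ ¬¬x0)) ∧ ((¬(x0 ∧ x0) ∨ ¬(T ∧ T)) ∧ ¬F)
  step 3: (F ∨ (((T ∧ T) ∨ ¬x0) ∨ ¬¬x0)) ∧ ((¬(x0 ∧ x0) ∨ ¬(T ∧ T)) ∧ ¬F)
  step 4: (((T ∧ T) ∨ ¬x0) ∨ ¬¬x0) ∧ ((¬(x0 ∧ x0) ∨ ¬(T ∧ T)) ∧ ¬F)
  step 5: ((T ∨ ¬x0) ∨ ¬¬x0) ∧ ((¬(x0 ∧ x0) ∨ ¬(T ∧ T)) ∧ ¬F)
  step 6: (T ∨ ¬¬x0) ∧ ((¬(x0 ∧ x0) ∨ ¬(T ∧ T)) ∧ ¬F)
  step 7: T ∧ ((¬(x0 ∧ x0) ∨ ¬(T ∧ T)) ∧ ¬F)
  step 8: (¬(x0 ∧ x0) ∨ ¬(T ∧ T)) ∧ ¬F
  step 9: ((¬x0 ∨ ¬x0) ∨ ¬(T ∧ T)) ∧ ¬F
  step 10: (¬x0 ∨ ¬(T ∧ T)) ∧ ¬F
  step 11: (¬x0 ∨ (¬T ∨ ¬T)) ∧ ¬F
  step 12: (¬x0 ∨ ¬T) ∧ ¬F
  step 13: (¬x0 ∨ F) ∧ ¬F
  step 14: ¬x0 ∧ ¬F
  step 15: ¬x0 ∧ T
  step 16: ¬x0

Answer: normal form = ¬x0  (in 16 steps)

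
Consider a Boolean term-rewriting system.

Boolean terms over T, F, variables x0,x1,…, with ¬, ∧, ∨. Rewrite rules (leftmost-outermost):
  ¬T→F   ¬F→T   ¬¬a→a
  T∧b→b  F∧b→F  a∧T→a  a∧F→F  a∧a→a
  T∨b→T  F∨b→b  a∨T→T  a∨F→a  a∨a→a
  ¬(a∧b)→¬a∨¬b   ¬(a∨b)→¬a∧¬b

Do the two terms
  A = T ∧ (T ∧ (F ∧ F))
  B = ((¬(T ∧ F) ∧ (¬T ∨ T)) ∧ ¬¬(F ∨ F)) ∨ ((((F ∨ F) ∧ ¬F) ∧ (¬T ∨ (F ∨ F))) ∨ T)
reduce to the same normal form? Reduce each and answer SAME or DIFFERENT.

Term A:
  start: T ∧ (T ∧ (F ∧ F))
  step 1: T ∧ (F ∧ F)
  step 2: F ∧ F
  step 3: F

Term B:
  start: ((¬(T ∧ F) ∧ (¬T ∨ T)) ∧ ¬¬(F ∨ F)) ∨ ((((F ∨ F) ∧ ¬F) ∧ (¬T ∨ (F ∨ F))) ∨ T)
  step 1: (((¬T ∨ ¬F) ∧ (¬T ∨ T)) ∧ ¬¬(F ∨ F)) ∨ ((((F ∨ F) ∧ ¬F) ∧ (¬T ∨ (F ∨ F))) ∨ T)
  step 2: (((F ∨ ¬F) ∧ (¬T ∨ T)) ∧ ¬¬(F ∨ F)) ∨ ((((F ∨ F) ∧ ¬F) ∧ (¬T ∨ (F ∨ F))) ∨ T)
  step 3: ((¬F ∧ (¬T ∨ T)) ∧ ¬¬(F ∨ F)) ∨ ((((F ∨ F) ∧ ¬F) ∧ (¬T ∨ (F ∨ F))) ∨ T)
  step 4: ((T ∧ (¬T ∨ T)) ∧ ¬¬(F ∨ F)) ∨ ((((F ∨ F) ∧ ¬F) ∧ (¬T ∨ (F ∨ F))) ∨ T)
  step 5: ((¬T ∨ T) ∧ ¬¬(F ∨ F)) ∨ ((((F ∨ F) ∧ ¬F) ∧ (¬T ∨ (F ∨ F))) ∨ T)
  step 6: (T ∧ ¬¬(F ∨ F)) ∨ ((((F ∨ F) ∧ ¬F) ∧ (¬T ∨ (F ∨ F))) ∨ T)
  step 7: ¬¬(F ∨ F) ∨ ((((F ∨ F) ∧ ¬F) ∧ (¬T ∨ (F ∨ F))) ∨ T)
  step 8: (F ∨ F) ∨ ((((F ∨ F) ∧ ¬F) ∧ (¬T ∨ (F ∨ F))) ∨ T)
  step 9: F ∨ ((((F ∨ F) ∧ ¬F) ∧ (¬T ∨ (F ∨ F))) ∨ T)
  step 10: (((F ∨ F) ∧ ¬F) ∧ (¬T ∨ (F ∨ F))) ∨ T
  step 11: T

Answer: DIFFERENT — A ⇓ F, B ⇓ T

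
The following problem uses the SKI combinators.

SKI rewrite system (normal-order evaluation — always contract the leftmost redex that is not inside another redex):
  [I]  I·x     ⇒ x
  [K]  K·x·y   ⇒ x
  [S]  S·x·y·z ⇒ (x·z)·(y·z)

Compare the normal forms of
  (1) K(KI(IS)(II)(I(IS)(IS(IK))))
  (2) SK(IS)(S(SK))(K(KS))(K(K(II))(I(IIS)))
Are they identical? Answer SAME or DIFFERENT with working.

Term A:
  start: K(KI(IS)(II)(I(IS)(IS(IK))))
  step 1: K(I(II)(I(IS)(IS(IK))))
  step 2: K(II(I(IS)(IS(IK))))
  step 3: K(I(I(IS)(IS(IK))))
  step 4: K(I(IS)(IS(IK)))
  step 5: K(IS(IS(IK)))
  step 6: K(S(IS(IK)))
  step 7: K(S(S(IK)))
  step 8: K(S(SK))

Term B:
  start: SK(IS)(S(SK))(K(KS))(K(K(II))(I(IIS)))
  step 1: K(S(SK))(IS(S(SK)))(K(KS))(K(K(II))(I(IIS)))
  step 2: S(SK)(K(KS))(K(K(II))(I(IIS)))
  step 3: SK(K(K(II))(I(IIS)))(K(KS)(K(K(II))(I(IIS))))
  step 4: K(K(KS)(K(K(II))(I(IIS))))(K(K(II))(I(IIS))(K(KS)(K(K(II))(I(IIS)))))
  step 5: K(KS)(K(K(II))(I(IIS)))
  step 6: KS

Answer: DIFFERENT — A ⇓ K(S(SK)), B ⇓ KS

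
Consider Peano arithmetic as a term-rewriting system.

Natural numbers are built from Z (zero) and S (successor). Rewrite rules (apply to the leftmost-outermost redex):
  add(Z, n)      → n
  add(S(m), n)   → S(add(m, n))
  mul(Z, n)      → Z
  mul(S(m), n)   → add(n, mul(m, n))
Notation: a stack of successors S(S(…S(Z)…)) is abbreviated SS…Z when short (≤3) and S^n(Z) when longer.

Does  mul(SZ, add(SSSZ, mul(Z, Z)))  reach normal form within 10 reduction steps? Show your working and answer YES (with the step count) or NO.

Answer: NO — after 10 steps the term is S(S(S(mul(Z, add(SSSZ, mul(Z, Z)))))), not yet normal

Reduction:
  start: mul(SZ, add(SSSZ, mul(Z, Z)))
  [1] add(add(SSSZ, mul(Z, Z)), mul(Z, add(SSSZ, mul(Z, Z))))
  [2] add(S(add(SSZ, mul(Z, Z))), mul(Z, add(SSSZ, mul(Z, Z))))
  [3] S(add(add(SSZ, mul(Z, Z)), mul(Z, add(SSSZ, mul(Z, Z)))))
  [4] S(add(S(add(SZ, mul(Z, Z))), mul(Z, add(SSSZ, mul(Z, Z)))))
  [5] S(S(add(add(SZ, mul(Z, Z)), mul(Z, add(SSSZ, mul(Z, Z))))))
  [6] S(S(add(S(add(Z, mul(Z, Z))), mul(Z, add(SSSZ, mul(Z, Z))))))
  [7] S(S(S(add(add(Z, mul(Z, Z)), mul(Z, add(SSSZ, mul(Z, Z)))))))
  [8] S(S(S(add(mul(Z, Z), mul(Z, add(SSSZ, mul(Z, Z)))))))
  [9] S(S(S(add(Z, mul(Z, add(SSSZ, mul(Z, Z)))))))
  [10] S(S(S(mul(Z, add(SSSZ, mul(Z, Z))))))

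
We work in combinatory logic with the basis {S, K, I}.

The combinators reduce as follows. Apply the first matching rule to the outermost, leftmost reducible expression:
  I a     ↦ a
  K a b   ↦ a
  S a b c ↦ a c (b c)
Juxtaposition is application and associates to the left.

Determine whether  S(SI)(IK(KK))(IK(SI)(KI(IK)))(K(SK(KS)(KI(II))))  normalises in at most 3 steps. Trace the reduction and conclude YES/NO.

Answer: NO — after 3 steps the term is IK(KK)(IK(SI)(KI(IK)))(IK(SI)(KI(IK))(IK(KK)(IK(SI)(KI(IK)))))(K(SK(KS)(KI(II)))), not yet normal

Derivation:
  start: S(SI)(IK(KK))(IK(SI)(KI(IK)))(K(SK(KS)(KI(II))))
  →1  SI(IK(SI)(KI(IK)))(IK(KK)(IK(SI)(KI(IK))))(K(SK(KS)(KI(II))))
  →2  I(IK(KK)(IK(SI)(KI(IK))))(IK(SI)(KI(IK))(IK(KK)(IK(SI)(KI(IK)))))(K(SK(KS)(KI(II))))
  →3  IK(KK)(IK(SI)(KI(IK)))(IK(SI)(KI(IK))(IK(KK)(IK(SI)(KI(IK)))))(K(SK(KS)(KI(II))))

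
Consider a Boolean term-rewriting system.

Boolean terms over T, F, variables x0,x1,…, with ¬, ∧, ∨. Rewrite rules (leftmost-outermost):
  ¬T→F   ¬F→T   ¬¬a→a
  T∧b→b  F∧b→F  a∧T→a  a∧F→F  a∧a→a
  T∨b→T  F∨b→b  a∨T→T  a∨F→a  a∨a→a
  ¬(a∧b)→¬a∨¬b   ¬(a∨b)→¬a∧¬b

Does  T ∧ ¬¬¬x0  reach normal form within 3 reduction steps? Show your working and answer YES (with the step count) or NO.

  start: T ∧ ¬¬¬x0
  →1  ¬¬¬x0
  →2  ¬x0

Answer: YES — reaches normal form ¬x0 in 2 ≤ 3 steps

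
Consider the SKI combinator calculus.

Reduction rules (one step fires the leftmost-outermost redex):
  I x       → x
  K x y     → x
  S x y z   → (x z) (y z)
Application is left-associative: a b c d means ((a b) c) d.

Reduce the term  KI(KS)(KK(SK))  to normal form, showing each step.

Answer: normal form = K  (in 3 steps)

Reduction:
  start: KI(KS)(KK(SK))
  step 1: I(KK(SK))
  step 2: KK(SK)
  step 3: K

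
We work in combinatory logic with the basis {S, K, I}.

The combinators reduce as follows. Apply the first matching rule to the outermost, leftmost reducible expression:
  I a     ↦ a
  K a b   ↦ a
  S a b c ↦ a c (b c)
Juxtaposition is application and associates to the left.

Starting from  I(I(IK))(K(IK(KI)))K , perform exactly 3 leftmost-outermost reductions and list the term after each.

  start: I(I(IK))(K(IK(KI)))K
  step 1: I(IK)(K(IK(KI)))K
  step 2: IK(K(IK(KI)))K
  step 3: K(K(IK(KI)))K

Answer: after 3 steps: K(K(IK(KI)))K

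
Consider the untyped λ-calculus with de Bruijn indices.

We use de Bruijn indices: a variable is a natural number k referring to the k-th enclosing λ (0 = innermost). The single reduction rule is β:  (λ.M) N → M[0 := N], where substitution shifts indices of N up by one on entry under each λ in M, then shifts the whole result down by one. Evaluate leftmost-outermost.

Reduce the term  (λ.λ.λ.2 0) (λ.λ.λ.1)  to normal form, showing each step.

  start: (λ.λ.λ.2 0) (λ.λ.λ.1)
  [1] λ.λ.(λ.λ.λ.1) 0
  [2] λ.λ.λ.λ.1

Answer: normal form = λ.λ.λ.λ.1  (in 2 steps)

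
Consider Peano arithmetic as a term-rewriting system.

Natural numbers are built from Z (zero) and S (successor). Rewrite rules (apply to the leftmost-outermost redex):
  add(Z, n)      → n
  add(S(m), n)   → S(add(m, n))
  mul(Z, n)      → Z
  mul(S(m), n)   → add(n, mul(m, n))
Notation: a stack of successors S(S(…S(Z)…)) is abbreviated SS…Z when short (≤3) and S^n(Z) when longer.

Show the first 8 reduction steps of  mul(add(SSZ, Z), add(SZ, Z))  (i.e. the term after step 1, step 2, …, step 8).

Answer: after 8 steps: S(add(add(SZ, Z), mul(add(Z, Z), add(SZ, Z))))

Working:
  start: mul(add(SSZ, Z), add(SZ, Z))
  step 1: mul(S(add(SZ, Z)), add(SZ, Z))
  step 2: add(add(SZ, Z), mul(add(SZ, Z), add(SZ, Z)))
  step 3: add(S(add(Z, Z)), mul(add(SZ, Z), add(SZ, Z)))
  step 4: S(add(add(Z, Z), mul(add(SZ, Z), add(SZ, Z))))
  step 5: S(add(Z, mul(add(SZ, Z), add(SZ, Z))))
  step 6: S(mul(add(SZ, Z), add(SZ, Z)))
  step 7: S(mul(S(add(Z, Z)), add(SZ, Z)))
  step 8: S(add(add(SZ, Z), mul(add(Z, Z), add(SZ, Z))))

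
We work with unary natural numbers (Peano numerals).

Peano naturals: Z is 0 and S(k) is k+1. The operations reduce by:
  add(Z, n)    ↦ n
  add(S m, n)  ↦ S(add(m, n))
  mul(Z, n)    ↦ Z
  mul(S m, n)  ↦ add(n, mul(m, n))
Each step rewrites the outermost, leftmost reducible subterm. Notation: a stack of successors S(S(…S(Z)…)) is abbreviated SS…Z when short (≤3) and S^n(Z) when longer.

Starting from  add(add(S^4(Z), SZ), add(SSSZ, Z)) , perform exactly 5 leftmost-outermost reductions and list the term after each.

  start: add(add(S^4(Z), SZ), add(SSSZ, Z))
  →1  add(S(add(SSSZ, SZ)), add(SSSZ, Z))
  →2  S(add(add(SSSZ, SZ), add(SSSZ, Z)))
  →3  S(add(S(add(SSZ, SZ)), add(SSSZ, Z)))
  →4  S(S(add(add(SSZ, SZ), add(SSSZ, Z))))
  →5  S(S(add(S(add(SZ, SZ)), add(SSSZ, Z))))

Answer: after 5 steps: S(S(add(S(add(SZ, SZ)), add(SSSZ, Z))))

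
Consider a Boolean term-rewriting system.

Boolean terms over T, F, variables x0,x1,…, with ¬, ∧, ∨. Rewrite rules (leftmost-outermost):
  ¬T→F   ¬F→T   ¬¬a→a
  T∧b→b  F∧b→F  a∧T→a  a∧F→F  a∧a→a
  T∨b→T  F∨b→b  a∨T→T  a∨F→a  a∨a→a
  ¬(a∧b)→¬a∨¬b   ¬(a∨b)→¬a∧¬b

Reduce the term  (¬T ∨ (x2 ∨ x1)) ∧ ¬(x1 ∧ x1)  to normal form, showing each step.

Answer: normal form = (x2 ∨ x1) ∧ ¬x1  (in 4 steps)

Reduction:
  start: (¬T ∨ (x2 ∨ x1)) ∧ ¬(x1 ∧ x1)
  [1] (F ∨ (x2 ∨ x1)) ∧ ¬(x1 ∧ x1)
  [2] (x2 ∨ x1) ∧ ¬(x1 ∧ x1)
  [3] (x2 ∨ x1) ∧ (¬x1 ∨ ¬x1)
  [4] (x2 ∨ x1) ∧ ¬x1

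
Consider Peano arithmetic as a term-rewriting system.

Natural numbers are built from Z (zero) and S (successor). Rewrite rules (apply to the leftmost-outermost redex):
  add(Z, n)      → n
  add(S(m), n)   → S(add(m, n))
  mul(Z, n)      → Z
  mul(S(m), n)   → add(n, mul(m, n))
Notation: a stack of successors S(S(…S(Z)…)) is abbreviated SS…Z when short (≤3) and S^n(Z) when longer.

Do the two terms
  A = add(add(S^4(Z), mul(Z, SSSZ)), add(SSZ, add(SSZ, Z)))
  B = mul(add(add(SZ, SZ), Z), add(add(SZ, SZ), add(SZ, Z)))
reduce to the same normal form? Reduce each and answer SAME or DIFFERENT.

Answer: DIFFERENT — A ⇓ S^8(Z), B ⇓ S^6(Z)

Working:
Term A:
  start: add(add(S^4(Z), mul(Z, SSSZ)), add(SSZ, add(SSZ, Z)))
  →1  add(S(add(SSSZ, mul(Z, SSSZ))), add(SSZ, add(SSZ, Z)))
  →2  S(add(add(SSSZ, mul(Z, SSSZ)), add(SSZ, add(SSZ, Z))))
  →3  S(add(S(add(SSZ, mul(Z, SSSZ))), add(SSZ, add(SSZ, Z))))
  →4  S(S(add(add(SSZ, mul(Z, SSSZ)), add(SSZ, add(SSZ, Z)))))
  →5  S(S(add(S(add(SZ, mul(Z, SSSZ))), add(SSZ, add(SSZ, Z)))))
  →6  S(S(S(add(add(SZ, mul(Z, SSSZ)), add(SSZ, add(SSZ, Z))))))
  →7  S(S(S(add(S(add(Z, mul(Z, SSSZ))), add(SSZ, add(SSZ, Z))))))
  →8  S(S(S(S(add(add(Z, mul(Z, SSSZ)), add(SSZ, add(SSZ, Z)))))))
  →9  S(S(S(S(add(mul(Z, SSSZ), add(SSZ, add(SSZ, Z)))))))
  →10  S(S(S(S(add(Z, add(SSZ, add(SSZ, Z)))))))
  →11  S(S(S(S(add(SSZ, add(SSZ, Z))))))
  →12  S(S(S(S(S(add(SZ, add(SSZ, Z)))))))
  →13  S(S(S(S(S(S(add(Z, add(SSZ, Z))))))))
  →14  S(S(S(S(S(S(add(SSZ, Z)))))))
  →15  S(S(S(S(S(S(S(add(SZ, Z))))))))
  →16  S(S(S(S(S(S(S(S(add(Z, Z)))))))))
  →17  S^8(Z)

Term B:
  start: mul(add(add(SZ, SZ), Z), add(add(SZ, SZ), add(SZ, Z)))
  →1  mul(add(S(add(Z, SZ)), Z), add(add(SZ, SZ), add(SZ, Z)))
  →2  mul(S(add(add(Z, SZ), Z)), add(add(SZ, SZ), add(SZ, Z)))
  →3  add(add(add(SZ, SZ), add(SZ, Z)), mul(add(add(Z, SZ), Z), add(add(SZ, SZ), add(SZ, Z))))
  →4  add(add(S(add(Z, SZ)), add(SZ, Z)), mul(add(add(Z, SZ), Z), add(add(SZ, SZ), add(SZ, Z))))
  →5  add(S(add(add(Z, SZ), add(SZ, Z))), mul(add(add(Z, SZ), Z), add(add(SZ, SZ), add(SZ, Z))))
  →6  S(add(add(add(Z, SZ), add(SZ, Z)), mul(add(add(Z, SZ), Z), add(add(SZ, SZ), add(SZ, Z)))))
  →7  S(add(add(SZ, add(SZ, Z)), mul(add(add(Z, SZ), Z), add(add(SZ, SZ), add(SZ, Z)))))
  →8  S(add(S(add(Z, add(SZ, Z))), mul(add(add(Z, SZ), Z), add(add(SZ, SZ), add(SZ, Z)))))
  →9  S(S(add(add(Z, add(SZ, Z)), mul(add(add(Z, SZ), Z), add(add(SZ, SZ), add(SZ, Z))))))
  →10  S(S(add(add(SZ, Z), mul(add(add(Z, SZ), Z), add(add(SZ, SZ), add(SZ, Z))))))
  →11  S(S(add(S(add(Z, Z)), mul(add(add(Z, SZ), Z), add(add(SZ, SZ), add(SZ, Z))))))
  →12  S(S(S(add(add(Z, Z), mul(add(add(Z, SZ), Z), add(add(SZ, SZ), add(SZ, Z)))))))
  →13  S(S(S(add(Z, mul(add(add(Z, SZ), Z), add(add(SZ, SZ), add(SZ, Z)))))))
  →14  S(S(S(mul(add(add(Z, SZ), Z), add(add(SZ, SZ), add(SZ, Z))))))
  →15  S(S(S(mul(add(SZ, Z), add(add(SZ, SZ), add(SZ, Z))))))
  →16  S(S(S(mul(S(add(Z, Z)), add(add(SZ, SZ), add(SZ, Z))))))
  →17  S(S(S(add(add(add(SZ, SZ), add(SZ, Z)), mul(add(Z, Z), add(add(SZ, SZ), add(SZ, Z)))))))
  →18  S(S(S(add(add(S(add(Z, SZ)), add(SZ, Z)), mul(add(Z, Z), add(add(SZ, SZ), add(SZ, Z)))))))
  →19  S(S(S(add(S(add(add(Z, SZ), add(SZ, Z))), mul(add(Z, Z), add(add(SZ, SZ), add(SZ, Z)))))))
  →20  S(S(S(S(add(add(add(Z, SZ), add(SZ, Z)), mul(add(Z, Z), add(add(SZ, SZ), add(SZ, Z))))))))
  →21  S(S(S(S(add(add(SZ, add(SZ, Z)), mul(add(Z, Z), add(add(SZ, SZ), add(SZ, Z))))))))
  →22  S(S(S(S(add(S(add(Z, add(SZ, Z))), mul(add(Z, Z), add(add(SZ, SZ), add(SZ, Z))))))))
  →23  S(S(S(S(S(add(add(Z, add(SZ, Z)), mul(add(Z, Z), add(add(SZ, SZ), add(SZ, Z)))))))))
  →24  S(S(S(S(S(add(add(SZ, Z), mul(add(Z, Z), add(add(SZ, SZ), add(SZ, Z)))))))))
  →25  S(S(S(S(S(add(S(add(Z, Z)), mul(add(Z, Z), add(add(SZ, SZ), add(SZ, Z)))))))))
  →26  S(S(S(S(S(S(add(add(Z, Z), mul(add(Z, Z), add(add(SZ, SZ), add(SZ, Z))))))))))
  →27  S(S(S(S(S(S(add(Z, mul(add(Z, Z), add(add(SZ, SZ), add(SZ, Z))))))))))
  →28  S(S(S(S(S(S(mul(add(Z, Z), add(add(SZ, SZ), add(SZ, Z)))))))))
  →29  S(S(S(S(S(S(mul(Z, add(add(SZ, SZ), add(SZ, Z)))))))))
  →30  S^6(Z)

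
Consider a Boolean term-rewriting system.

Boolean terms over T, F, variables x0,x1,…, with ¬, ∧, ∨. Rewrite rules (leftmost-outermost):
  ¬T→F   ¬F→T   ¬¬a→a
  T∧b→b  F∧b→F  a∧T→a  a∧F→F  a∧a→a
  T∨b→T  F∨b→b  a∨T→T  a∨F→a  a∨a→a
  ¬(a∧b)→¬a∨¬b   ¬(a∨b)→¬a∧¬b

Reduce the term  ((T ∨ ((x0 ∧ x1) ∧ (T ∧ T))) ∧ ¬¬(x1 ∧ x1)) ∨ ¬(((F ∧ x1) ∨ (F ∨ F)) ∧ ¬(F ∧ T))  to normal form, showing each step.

Answer: normal form = T  (in 15 steps)

Reduction:
  start: ((T ∨ ((x0 ∧ x1) ∧ (T ∧ T))) ∧ ¬¬(x1 ∧ x1)) ∨ ¬(((F ∧ x1) ∨ (F ∨ F)) ∧ ¬(F ∧ T))
  [1] (T ∧ ¬¬(x1 ∧ x1)) ∨ ¬(((F ∧ x1) ∨ (F ∨ F)) ∧ ¬(F ∧ T))
  [2] ¬¬(x1 ∧ x1) ∨ ¬(((F ∧ x1) ∨ (F ∨ F)) ∧ ¬(F ∧ T))
  [3] (x1 ∧ x1) ∨ ¬(((F ∧ x1) ∨ (F ∨ F)) ∧ ¬(F ∧ T))
  [4] x1 ∨ ¬(((F ∧ x1) ∨ (F ∨ F)) ∧ ¬(F ∧ T))
  [5] x1 ∨ (¬((F ∧ x1) ∨ (F ∨ F)) ∨ ¬¬(F ∧ T))
  [6] x1 ∨ ((¬(F ∧ x1) ∧ ¬(F ∨ F)) ∨ ¬¬(F ∧ T))
  [7] x1 ∨ (((¬F ∨ ¬x1) ∧ ¬(F ∨ F)) ∨ ¬¬(F ∧ T))
  [8] x1 ∨ (((T ∨ ¬x1) ∧ ¬(F ∨ F)) ∨ ¬¬(F ∧ T))
  [9] x1 ∨ ((T ∧ ¬(F ∨ F)) ∨ ¬¬(F ∧ T))
  [10] x1 ∨ (¬(F ∨ F) ∨ ¬¬(F ∧ T))
  [11] x1 ∨ ((¬F ∧ ¬F) ∨ ¬¬(F ∧ T))
  [12] x1 ∨ (¬F ∨ ¬¬(F ∧ T))
  [13] x1 ∨ (T ∨ ¬¬(F ∧ T))
  [14] x1 ∨ T
  [15] T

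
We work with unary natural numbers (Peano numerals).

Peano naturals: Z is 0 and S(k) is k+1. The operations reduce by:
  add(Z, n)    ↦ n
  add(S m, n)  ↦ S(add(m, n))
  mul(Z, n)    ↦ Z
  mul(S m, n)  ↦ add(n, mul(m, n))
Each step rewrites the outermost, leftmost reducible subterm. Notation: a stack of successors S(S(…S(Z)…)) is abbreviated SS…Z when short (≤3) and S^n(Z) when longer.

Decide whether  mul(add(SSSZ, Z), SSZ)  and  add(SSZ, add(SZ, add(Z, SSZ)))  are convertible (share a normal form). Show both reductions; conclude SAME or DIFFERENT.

Term A:
  start: mul(add(SSSZ, Z), SSZ)
  →1  mul(S(add(SSZ, Z)), SSZ)
  →2  add(SSZ, mul(add(SSZ, Z), SSZ))
  →3  S(add(SZ, mul(add(SSZ, Z), SSZ)))
  →4  S(S(add(Z, mul(add(SSZ, Z), SSZ))))
  →5  S(S(mul(add(SSZ, Z), SSZ)))
  →6  S(S(mul(S(add(SZ, Z)), SSZ)))
  →7  S(S(add(SSZ, mul(add(SZ, Z), SSZ))))
  →8  S(S(S(add(SZ, mul(add(SZ, Z), SSZ)))))
  →9  S(S(S(S(add(Z, mul(add(SZ, Z), SSZ))))))
  →10  S(S(S(S(mul(add(SZ, Z), SSZ)))))
  →11  S(S(S(S(mul(S(add(Z, Z)), SSZ)))))
  →12  S(S(S(S(add(SSZ, mul(add(Z, Z), SSZ))))))
  →13  S(S(S(S(S(add(SZ, mul(add(Z, Z), SSZ)))))))
  →14  S(S(S(S(S(S(add(Z, mul(add(Z, Z), SSZ))))))))
  →15  S(S(S(S(S(S(mul(add(Z, Z), SSZ)))))))
  →16  S(S(S(S(S(S(mul(Z, SSZ)))))))
  →17  S^6(Z)

Term B:
  start: add(SSZ, add(SZ, add(Z, SSZ)))
  →1  S(add(SZ, add(SZ, add(Z, SSZ))))
  →2  S(S(add(Z, add(SZ, add(Z, SSZ)))))
  →3  S(S(add(SZ, add(Z, SSZ))))
  →4  S(S(S(add(Z, add(Z, SSZ)))))
  →5  S(S(S(add(Z, SSZ))))
  →6  S^5(Z)

Answer: DIFFERENT — A ⇓ S^6(Z), B ⇓ S^5(Z)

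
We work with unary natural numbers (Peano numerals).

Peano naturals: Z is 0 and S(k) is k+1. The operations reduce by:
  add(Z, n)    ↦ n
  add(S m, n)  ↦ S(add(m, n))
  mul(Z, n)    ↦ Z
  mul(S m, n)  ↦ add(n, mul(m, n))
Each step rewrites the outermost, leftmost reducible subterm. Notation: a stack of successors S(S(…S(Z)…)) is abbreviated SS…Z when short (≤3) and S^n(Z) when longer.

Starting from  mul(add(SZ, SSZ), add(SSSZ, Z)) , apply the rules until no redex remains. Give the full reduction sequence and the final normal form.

Answer: normal form = S^9(Z)  (in 30 steps)

Reduction:
  start: mul(add(SZ, SSZ), add(SSSZ, Z))
  [1] mul(S(add(Z, SSZ)), add(SSSZ, Z))
  [2] add(add(SSSZ, Z), mul(add(Z, SSZ), add(SSSZ, Z)))
  [3] add(S(add(SSZ, Z)), mul(add(Z, SSZ), add(SSSZ, Z)))
  [4] S(add(add(SSZ, Z), mul(add(Z, SSZ), add(SSSZ, Z))))
  [5] S(add(S(add(SZ, Z)), mul(add(Z, SSZ), add(SSSZ, Z))))
  [6] S(S(add(add(SZ, Z), mul(add(Z, SSZ), add(SSSZ, Z)))))
  [7] S(S(add(S(add(Z, Z)), mul(add(Z, SSZ), add(SSSZ, Z)))))
  [8] S(S(S(add(add(Z, Z), mul(add(Z, SSZ), add(SSSZ, Z))))))
  [9] S(S(S(add(Z, mul(add(Z, SSZ), add(SSSZ, Z))))))
  [10] S(S(S(mul(add(Z, SSZ), add(SSSZ, Z)))))
  [11] S(S(S(mul(SSZ, add(SSSZ, Z)))))
  [12] S(S(S(add(add(SSSZ, Z), mul(SZ, add(SSSZ, Z))))))
  [13] S(S(S(add(S(add(SSZ, Z)), mul(SZ, add(SSSZ, Z))))))
  [14] S(S(S(S(add(add(SSZ, Z), mul(SZ, add(SSSZ, Z)))))))
  [15] S(S(S(S(add(S(add(SZ, Z)), mul(SZ, add(SSSZ, Z)))))))
  [16] S(S(S(S(S(add(add(SZ, Z), mul(SZ, add(SSSZ, Z))))))))
  [17] S(S(S(S(S(add(S(add(Z, Z)), mul(SZ, add(SSSZ, Z))))))))
  [18] S(S(S(S(S(S(add(add(Z, Z), mul(SZ, add(SSSZ, Z)))))))))
  [19] S(S(S(S(S(S(add(Z, mul(SZ, add(SSSZ, Z)))))))))
  [20] S(S(S(S(S(S(mul(SZ, add(SSSZ, Z))))))))
  [21] S(S(S(S(S(S(add(add(SSSZ, Z), mul(Z, add(SSSZ, Z)))))))))
  [22] S(S(S(S(S(S(add(S(add(SSZ, Z)), mul(Z, add(SSSZ, Z)))))))))
  [23] S(S(S(S(S(S(S(add(add(SSZ, Z), mul(Z, add(SSSZ, Z))))))))))
  [24] S(S(S(S(S(S(S(add(S(add(SZ, Z)), mul(Z, add(SSSZ, Z))))))))))
  [25] S(S(S(S(S(S(S(S(add(add(SZ, Z), mul(Z, add(SSSZ, Z)))))))))))
  [26] S(S(S(S(S(S(S(S(add(S(add(Z, Z)), mul(Z, add(SSSZ, Z)))))))))))
  [27] S(S(S(S(S(S(S(S(S(add(add(Z, Z), mul(Z, add(SSSZ, Z))))))))))))
  [28] S(S(S(S(S(S(S(S(S(add(Z, mul(Z, add(SSSZ, Z))))))))))))
  [29] S(S(S(S(S(S(S(S(S(mul(Z, add(SSSZ, Z)))))))))))
  [30] S^9(Z)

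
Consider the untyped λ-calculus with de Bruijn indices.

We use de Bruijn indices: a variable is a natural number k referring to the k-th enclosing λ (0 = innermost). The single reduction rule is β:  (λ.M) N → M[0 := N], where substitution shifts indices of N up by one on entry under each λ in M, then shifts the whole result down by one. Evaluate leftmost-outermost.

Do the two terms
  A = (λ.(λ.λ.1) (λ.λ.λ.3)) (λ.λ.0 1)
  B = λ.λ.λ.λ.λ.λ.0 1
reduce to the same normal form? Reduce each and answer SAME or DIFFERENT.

Answer: SAME — A ⇓ λ.λ.λ.λ.λ.λ.0 1, B ⇓ λ.λ.λ.λ.λ.λ.0 1

Working:
Term A:
  start: (λ.(λ.λ.1) (λ.λ.λ.3)) (λ.λ.0 1)
  →1  (λ.λ.1) (λ.λ.λ.λ.λ.0 1)
  →2  λ.λ.λ.λ.λ.λ.0 1

Term B:
  start: λ.λ.λ.λ.λ.λ.0 1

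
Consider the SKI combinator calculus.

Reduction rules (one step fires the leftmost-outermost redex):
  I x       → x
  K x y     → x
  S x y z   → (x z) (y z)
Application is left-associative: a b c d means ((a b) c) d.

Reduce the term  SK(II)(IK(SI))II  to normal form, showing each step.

  start: SK(II)(IK(SI))II
  [1] K(IK(SI))(II(IK(SI)))II
  [2] IK(SI)II
  [3] K(SI)II
  [4] SII

Answer: normal form = SII  (in 4 steps)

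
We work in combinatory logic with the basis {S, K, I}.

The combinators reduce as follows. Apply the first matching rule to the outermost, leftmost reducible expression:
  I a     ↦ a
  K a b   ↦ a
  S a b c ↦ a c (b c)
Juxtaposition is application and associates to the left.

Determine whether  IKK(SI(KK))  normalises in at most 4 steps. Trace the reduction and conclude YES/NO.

  start: IKK(SI(KK))
  step 1: KK(SI(KK))
  step 2: K

Answer: YES — reaches normal form K in 2 ≤ 4 steps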